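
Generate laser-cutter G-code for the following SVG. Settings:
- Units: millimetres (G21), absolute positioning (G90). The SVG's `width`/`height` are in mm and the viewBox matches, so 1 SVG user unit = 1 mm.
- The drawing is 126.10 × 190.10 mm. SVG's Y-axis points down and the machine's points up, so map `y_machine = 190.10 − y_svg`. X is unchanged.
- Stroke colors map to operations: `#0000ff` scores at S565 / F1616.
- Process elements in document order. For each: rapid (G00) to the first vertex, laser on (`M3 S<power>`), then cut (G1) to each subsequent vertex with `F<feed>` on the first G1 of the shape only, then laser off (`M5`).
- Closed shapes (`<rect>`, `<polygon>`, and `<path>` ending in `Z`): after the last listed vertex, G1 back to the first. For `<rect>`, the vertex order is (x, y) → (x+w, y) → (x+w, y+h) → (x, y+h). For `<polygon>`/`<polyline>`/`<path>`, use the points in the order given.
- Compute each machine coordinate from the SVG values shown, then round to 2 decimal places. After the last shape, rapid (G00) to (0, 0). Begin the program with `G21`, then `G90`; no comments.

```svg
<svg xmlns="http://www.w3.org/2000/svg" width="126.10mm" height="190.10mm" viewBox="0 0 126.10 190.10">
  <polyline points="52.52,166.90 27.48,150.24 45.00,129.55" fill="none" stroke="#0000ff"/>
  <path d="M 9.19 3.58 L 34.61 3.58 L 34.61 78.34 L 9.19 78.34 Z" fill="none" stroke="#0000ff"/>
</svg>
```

viewBox `0 0 126.10 190.10` with mm width/height → 1 unit = 1 mm. Flip: y_m = 190.10 − y_svg.

**Shape 1** — `<polyline>` open polyline, stroke `#0000ff` → score (S565, F1616). Machine vertices: (52.52,23.20) → (27.48,39.86) → (45.00,60.55). Open path.

**Shape 2** — `<path>` rectangle, stroke `#0000ff` → score (S565, F1616). Machine vertices: (9.19,186.52) → (34.61,186.52) → (34.61,111.76) → (9.19,111.76) → (9.19,186.52). Closed: final G1 returns to the first vertex.

G21
G90
G00 X52.52 Y23.20
M3 S565
G1 X27.48 Y39.86 F1616
G1 X45.00 Y60.55
M5
G00 X9.19 Y186.52
M3 S565
G1 X34.61 Y186.52 F1616
G1 X34.61 Y111.76
G1 X9.19 Y111.76
G1 X9.19 Y186.52
M5
G00 X0.00 Y0.00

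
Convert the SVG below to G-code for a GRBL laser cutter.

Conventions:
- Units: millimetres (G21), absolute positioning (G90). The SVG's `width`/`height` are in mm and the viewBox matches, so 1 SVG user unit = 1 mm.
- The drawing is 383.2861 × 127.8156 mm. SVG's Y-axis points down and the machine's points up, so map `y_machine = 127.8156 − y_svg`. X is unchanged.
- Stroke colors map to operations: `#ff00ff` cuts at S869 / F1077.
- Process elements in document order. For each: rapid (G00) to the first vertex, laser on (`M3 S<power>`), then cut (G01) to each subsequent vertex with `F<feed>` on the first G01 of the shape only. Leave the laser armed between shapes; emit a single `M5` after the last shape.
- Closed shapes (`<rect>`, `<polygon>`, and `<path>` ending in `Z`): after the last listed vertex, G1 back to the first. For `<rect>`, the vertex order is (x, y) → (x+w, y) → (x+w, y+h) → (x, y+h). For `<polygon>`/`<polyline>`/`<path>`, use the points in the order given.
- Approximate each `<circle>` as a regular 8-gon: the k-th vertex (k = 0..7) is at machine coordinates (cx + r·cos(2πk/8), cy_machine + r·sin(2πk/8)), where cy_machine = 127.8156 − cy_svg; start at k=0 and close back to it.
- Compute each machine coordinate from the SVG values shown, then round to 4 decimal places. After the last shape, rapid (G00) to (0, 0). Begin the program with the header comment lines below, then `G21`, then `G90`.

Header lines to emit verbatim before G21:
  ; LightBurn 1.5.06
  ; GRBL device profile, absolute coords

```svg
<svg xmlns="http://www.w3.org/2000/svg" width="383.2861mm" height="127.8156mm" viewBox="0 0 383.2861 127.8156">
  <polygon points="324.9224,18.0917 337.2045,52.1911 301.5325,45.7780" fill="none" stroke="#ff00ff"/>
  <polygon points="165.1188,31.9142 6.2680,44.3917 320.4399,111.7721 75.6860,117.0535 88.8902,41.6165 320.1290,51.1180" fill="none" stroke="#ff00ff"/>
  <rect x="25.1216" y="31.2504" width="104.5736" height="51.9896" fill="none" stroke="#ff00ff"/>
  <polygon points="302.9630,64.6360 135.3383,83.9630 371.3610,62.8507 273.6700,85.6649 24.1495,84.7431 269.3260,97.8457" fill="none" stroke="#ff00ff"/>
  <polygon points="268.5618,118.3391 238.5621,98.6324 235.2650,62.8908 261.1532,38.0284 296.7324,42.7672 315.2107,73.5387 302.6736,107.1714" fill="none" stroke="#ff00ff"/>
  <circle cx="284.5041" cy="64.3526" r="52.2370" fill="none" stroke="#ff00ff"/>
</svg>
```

; LightBurn 1.5.06
; GRBL device profile, absolute coords
G21
G90
G00 X324.9224 Y109.7239
M3 S869
G01 X337.2045 Y75.6245 F1077
G01 X301.5325 Y82.0376
G01 X324.9224 Y109.7239
G00 X165.1188 Y95.9014
M3 S869
G01 X6.2680 Y83.4239 F1077
G01 X320.4399 Y16.0435
G01 X75.6860 Y10.7621
G01 X88.8902 Y86.1991
G01 X320.1290 Y76.6976
G01 X165.1188 Y95.9014
G00 X25.1216 Y96.5652
M3 S869
G01 X129.6952 Y96.5652 F1077
G01 X129.6952 Y44.5756
G01 X25.1216 Y44.5756
G01 X25.1216 Y96.5652
G00 X302.9630 Y63.1796
M3 S869
G01 X135.3383 Y43.8526 F1077
G01 X371.3610 Y64.9649
G01 X273.6700 Y42.1507
G01 X24.1495 Y43.0725
G01 X269.3260 Y29.9699
G01 X302.9630 Y63.1796
G00 X268.5618 Y9.4765
M3 S869
G01 X238.5621 Y29.1832 F1077
G01 X235.2650 Y64.9248
G01 X261.1532 Y89.7872
G01 X296.7324 Y85.0484
G01 X315.2107 Y54.2769
G01 X302.6736 Y20.6442
G01 X268.5618 Y9.4765
G00 X336.7411 Y63.4630
M3 S869
G01 X321.4412 Y100.4001 F1077
G01 X284.5041 Y115.7000
G01 X247.5670 Y100.4001
G01 X232.2671 Y63.4630
G01 X247.5670 Y26.5259
G01 X284.5041 Y11.2260
G01 X321.4412 Y26.5259
G01 X336.7411 Y63.4630
M5
G00 X0.0000 Y0.0000

Since the viewBox matches the mm dimensions, user units are millimetres directly. The only transform is the Y-flip y_m = 127.8156 − y_svg.

Shape 1 is a regular polygon drawn with `<polygon>`. Its stroke #ff00ff means cut at S869, F1077. After flipping Y the toolpath is (324.9224,109.7239) → (337.2045,75.6245) → (301.5325,82.0376) → (324.9224,109.7239), returning to the start.

Shape 2 is a closed polygon drawn with `<polygon>`. Its stroke #ff00ff means cut at S869, F1077. After flipping Y the toolpath is (165.1188,95.9014) → (6.2680,83.4239) → (320.4399,16.0435) → (75.6860,10.7621) → (88.8902,86.1991) → (320.1290,76.6976) → (165.1188,95.9014), returning to the start.

Shape 3 is a rectangle drawn with `<rect>`. Its stroke #ff00ff means cut at S869, F1077. After flipping Y the toolpath is (25.1216,96.5652) → (129.6952,96.5652) → (129.6952,44.5756) → (25.1216,44.5756) → (25.1216,96.5652), returning to the start.

Shape 4 is a closed polygon drawn with `<polygon>`. Its stroke #ff00ff means cut at S869, F1077. After flipping Y the toolpath is (302.9630,63.1796) → (135.3383,43.8526) → (371.3610,64.9649) → (273.6700,42.1507) → (24.1495,43.0725) → (269.3260,29.9699) → (302.9630,63.1796), returning to the start.

Shape 5 is a regular polygon drawn with `<polygon>`. Its stroke #ff00ff means cut at S869, F1077. After flipping Y the toolpath is (268.5618,9.4765) → (238.5621,29.1832) → (235.2650,64.9248) → (261.1532,89.7872) → (296.7324,85.0484) → (315.2107,54.2769) → (302.6736,20.6442) → (268.5618,9.4765), returning to the start.

Shape 6 is a circle drawn with `<circle>`. Its stroke #ff00ff means cut at S869, F1077. After flipping Y the toolpath is (336.7411,63.4630) → (321.4412,100.4001) → (284.5041,115.7000) → (247.5670,100.4001) → (232.2671,63.4630) → (247.5670,26.5259) → (284.5041,11.2260) → (321.4412,26.5259) → (336.7411,63.4630), returning to the start.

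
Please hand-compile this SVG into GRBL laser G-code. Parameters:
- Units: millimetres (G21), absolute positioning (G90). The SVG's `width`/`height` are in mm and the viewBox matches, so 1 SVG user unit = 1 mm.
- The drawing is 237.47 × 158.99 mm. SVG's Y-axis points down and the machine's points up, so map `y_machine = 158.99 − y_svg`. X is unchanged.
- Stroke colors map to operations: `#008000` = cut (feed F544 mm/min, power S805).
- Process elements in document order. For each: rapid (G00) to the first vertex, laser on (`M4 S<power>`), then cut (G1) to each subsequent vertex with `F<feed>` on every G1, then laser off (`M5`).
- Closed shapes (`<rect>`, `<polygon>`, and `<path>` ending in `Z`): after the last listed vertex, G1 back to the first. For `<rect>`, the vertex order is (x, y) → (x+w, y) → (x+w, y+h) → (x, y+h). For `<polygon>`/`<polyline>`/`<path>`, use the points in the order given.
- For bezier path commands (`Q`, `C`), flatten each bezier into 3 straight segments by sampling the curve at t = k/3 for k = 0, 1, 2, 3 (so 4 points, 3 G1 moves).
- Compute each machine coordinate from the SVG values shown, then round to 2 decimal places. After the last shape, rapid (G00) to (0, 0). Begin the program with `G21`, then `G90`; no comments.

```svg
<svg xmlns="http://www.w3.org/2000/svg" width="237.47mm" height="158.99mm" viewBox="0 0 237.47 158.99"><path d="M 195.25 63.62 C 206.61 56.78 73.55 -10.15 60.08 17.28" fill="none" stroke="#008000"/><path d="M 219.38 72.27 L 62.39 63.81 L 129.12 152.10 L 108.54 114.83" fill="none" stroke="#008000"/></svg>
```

1 u = 1 mm; y_m = 158.99 − y.

[1] `<path>` cubic bezier, #008000→cut S805 F544: (195.25,95.37) → (168.25,116.52) → (103.64,143.41) → (60.08,141.71)

[2] `<path>` open polyline, #008000→cut S805 F544: (219.38,86.72) → (62.39,95.18) → (129.12,6.89) → (108.54,44.16)

G21
G90
G00 X195.25 Y95.37
M4 S805
G1 X168.25 Y116.52 F544
G1 X103.64 Y143.41 F544
G1 X60.08 Y141.71 F544
M5
G00 X219.38 Y86.72
M4 S805
G1 X62.39 Y95.18 F544
G1 X129.12 Y6.89 F544
G1 X108.54 Y44.16 F544
M5
G00 X0.00 Y0.00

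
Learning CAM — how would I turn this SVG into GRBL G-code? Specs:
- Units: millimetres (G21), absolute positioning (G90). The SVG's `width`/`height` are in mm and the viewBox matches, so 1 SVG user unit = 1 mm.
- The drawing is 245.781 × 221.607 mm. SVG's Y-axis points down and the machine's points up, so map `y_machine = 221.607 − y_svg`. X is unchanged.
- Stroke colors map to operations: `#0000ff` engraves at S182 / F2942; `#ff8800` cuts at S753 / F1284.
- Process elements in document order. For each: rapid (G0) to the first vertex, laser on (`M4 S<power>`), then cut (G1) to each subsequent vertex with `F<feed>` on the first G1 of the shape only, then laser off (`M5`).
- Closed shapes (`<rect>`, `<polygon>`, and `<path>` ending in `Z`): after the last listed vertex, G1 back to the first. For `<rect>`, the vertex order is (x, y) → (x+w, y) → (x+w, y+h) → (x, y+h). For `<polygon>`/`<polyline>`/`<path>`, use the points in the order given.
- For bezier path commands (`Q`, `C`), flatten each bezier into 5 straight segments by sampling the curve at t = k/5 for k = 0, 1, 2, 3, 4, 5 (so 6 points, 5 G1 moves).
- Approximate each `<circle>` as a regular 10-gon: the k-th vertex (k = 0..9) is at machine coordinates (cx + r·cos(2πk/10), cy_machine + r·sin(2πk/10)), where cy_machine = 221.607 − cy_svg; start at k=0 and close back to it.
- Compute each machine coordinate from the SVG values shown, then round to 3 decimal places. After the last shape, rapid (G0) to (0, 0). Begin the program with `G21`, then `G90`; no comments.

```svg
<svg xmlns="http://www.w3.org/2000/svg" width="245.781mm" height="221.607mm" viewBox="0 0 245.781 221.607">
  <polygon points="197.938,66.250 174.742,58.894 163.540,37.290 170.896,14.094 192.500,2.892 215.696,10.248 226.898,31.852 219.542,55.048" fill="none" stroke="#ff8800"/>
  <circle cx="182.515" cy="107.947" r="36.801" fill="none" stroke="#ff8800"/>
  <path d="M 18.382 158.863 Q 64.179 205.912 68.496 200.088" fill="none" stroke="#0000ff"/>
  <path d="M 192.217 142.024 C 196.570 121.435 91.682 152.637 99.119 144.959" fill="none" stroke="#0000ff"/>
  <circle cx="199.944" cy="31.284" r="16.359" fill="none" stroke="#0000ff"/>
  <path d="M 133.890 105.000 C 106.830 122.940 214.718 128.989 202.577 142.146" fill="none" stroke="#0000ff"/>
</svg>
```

1 u = 1 mm; y_m = 221.607 − y.

[1] `<polygon>` regular polygon, #ff8800→cut S753 F1284: (197.938,155.357) → (174.742,162.713) → (163.540,184.317) → (170.896,207.513) → (192.500,218.715) → (215.696,211.359) → (226.898,189.755) → (219.542,166.559) → (197.938,155.357) (closed)

[2] `<circle>` circle, #ff8800→cut S753 F1284: (219.316,113.660) → (212.288,135.291) → (193.887,148.660) → (171.143,148.660) → (152.742,135.291) → (145.714,113.660) → (152.742,92.029) → (171.143,78.660) → (193.887,78.660) → (212.288,92.029) → (219.316,113.660) (closed)

[3] `<path>` quadratic bezier, #0000ff→engrave S182 F2942: (18.382,62.744) → (35.042,46.039) → (48.383,33.564) → (58.406,25.319) → (65.110,21.304) → (68.496,21.519)

[4] `<path>` cubic bezier, #0000ff→engrave S182 F2942: (192.217,79.583) → (183.492,86.447) → (159.185,85.233) → (129.930,80.294) → (106.363,75.981) → (99.119,76.648)

[5] `<circle>` circle, #0000ff→engrave S182 F2942: (216.303,190.323) → (213.179,199.939) → (204.999,205.881) → (194.889,205.881) → (186.709,199.939) → (183.585,190.323) → (186.709,180.707) → (194.889,174.765) → (204.999,174.765) → (213.179,180.707) → (216.303,190.323) (closed)

[6] `<path>` cubic bezier, #0000ff→engrave S182 F2942: (133.890,116.607) → (131.808,107.118) → (149.875,99.571) → (175.851,93.053) → (197.498,86.654) → (202.577,79.461)

G21
G90
G0 X197.938 Y155.357
M4 S753
G1 X174.742 Y162.713 F1284
G1 X163.540 Y184.317
G1 X170.896 Y207.513
G1 X192.500 Y218.715
G1 X215.696 Y211.359
G1 X226.898 Y189.755
G1 X219.542 Y166.559
G1 X197.938 Y155.357
M5
G0 X219.316 Y113.660
M4 S753
G1 X212.288 Y135.291 F1284
G1 X193.887 Y148.660
G1 X171.143 Y148.660
G1 X152.742 Y135.291
G1 X145.714 Y113.660
G1 X152.742 Y92.029
G1 X171.143 Y78.660
G1 X193.887 Y78.660
G1 X212.288 Y92.029
G1 X219.316 Y113.660
M5
G0 X18.382 Y62.744
M4 S182
G1 X35.042 Y46.039 F2942
G1 X48.383 Y33.564
G1 X58.406 Y25.319
G1 X65.110 Y21.304
G1 X68.496 Y21.519
M5
G0 X192.217 Y79.583
M4 S182
G1 X183.492 Y86.447 F2942
G1 X159.185 Y85.233
G1 X129.930 Y80.294
G1 X106.363 Y75.981
G1 X99.119 Y76.648
M5
G0 X216.303 Y190.323
M4 S182
G1 X213.179 Y199.939 F2942
G1 X204.999 Y205.881
G1 X194.889 Y205.881
G1 X186.709 Y199.939
G1 X183.585 Y190.323
G1 X186.709 Y180.707
G1 X194.889 Y174.765
G1 X204.999 Y174.765
G1 X213.179 Y180.707
G1 X216.303 Y190.323
M5
G0 X133.890 Y116.607
M4 S182
G1 X131.808 Y107.118 F2942
G1 X149.875 Y99.571
G1 X175.851 Y93.053
G1 X197.498 Y86.654
G1 X202.577 Y79.461
M5
G0 X0.000 Y0.000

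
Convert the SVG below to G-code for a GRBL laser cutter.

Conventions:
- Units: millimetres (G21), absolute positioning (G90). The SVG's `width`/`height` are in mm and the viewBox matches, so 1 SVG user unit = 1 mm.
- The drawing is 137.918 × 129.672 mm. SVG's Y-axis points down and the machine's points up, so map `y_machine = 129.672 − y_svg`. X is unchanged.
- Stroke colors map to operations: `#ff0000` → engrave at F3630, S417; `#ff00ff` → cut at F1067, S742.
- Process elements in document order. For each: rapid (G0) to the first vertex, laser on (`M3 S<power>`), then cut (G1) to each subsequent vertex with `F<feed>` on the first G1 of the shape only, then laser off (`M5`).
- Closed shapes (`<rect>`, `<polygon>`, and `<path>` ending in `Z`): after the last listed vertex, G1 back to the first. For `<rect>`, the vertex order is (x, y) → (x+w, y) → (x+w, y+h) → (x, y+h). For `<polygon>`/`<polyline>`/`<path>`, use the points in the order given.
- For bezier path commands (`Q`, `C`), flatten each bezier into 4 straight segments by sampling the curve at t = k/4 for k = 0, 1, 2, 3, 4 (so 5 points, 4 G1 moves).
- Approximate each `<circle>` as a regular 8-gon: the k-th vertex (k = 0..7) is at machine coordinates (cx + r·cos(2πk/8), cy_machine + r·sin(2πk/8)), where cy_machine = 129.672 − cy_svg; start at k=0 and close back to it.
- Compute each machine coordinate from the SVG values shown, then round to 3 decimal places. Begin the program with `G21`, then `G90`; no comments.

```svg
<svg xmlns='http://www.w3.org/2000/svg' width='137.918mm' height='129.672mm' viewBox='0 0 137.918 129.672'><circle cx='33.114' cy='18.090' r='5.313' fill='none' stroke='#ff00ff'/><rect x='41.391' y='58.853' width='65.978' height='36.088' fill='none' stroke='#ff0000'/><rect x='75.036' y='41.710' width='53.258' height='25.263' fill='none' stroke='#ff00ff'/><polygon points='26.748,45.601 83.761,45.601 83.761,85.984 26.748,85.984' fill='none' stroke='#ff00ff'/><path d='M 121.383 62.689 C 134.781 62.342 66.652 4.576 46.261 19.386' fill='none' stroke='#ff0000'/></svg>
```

G21
G90
G0 X38.427 Y111.582
M3 S742
G1 X36.871 Y115.339 F1067
G1 X33.114 Y116.895
G1 X29.357 Y115.339
G1 X27.801 Y111.582
G1 X29.357 Y107.825
G1 X33.114 Y106.269
G1 X36.871 Y107.825
G1 X38.427 Y111.582
M5
G0 X41.391 Y70.819
M3 S417
G1 X107.369 Y70.819 F3630
G1 X107.369 Y34.731
G1 X41.391 Y34.731
G1 X41.391 Y70.819
M5
G0 X75.036 Y87.962
M3 S742
G1 X128.294 Y87.962 F1067
G1 X128.294 Y62.699
G1 X75.036 Y62.699
G1 X75.036 Y87.962
M5
G0 X26.748 Y84.071
M3 S742
G1 X83.761 Y84.071 F1067
G1 X83.761 Y43.688
G1 X26.748 Y43.688
G1 X26.748 Y84.071
M5
G0 X121.383 Y66.983
M3 S417
G1 X118.165 Y75.978 F3630
G1 X96.493 Y94.318
G1 X68.485 Y109.817
G1 X46.261 Y110.286
M5

viewBox `0 0 137.918 129.672` with mm width/height → 1 unit = 1 mm. Flip: y_m = 129.672 − y_svg.

**Shape 1** — `<circle>` circle, stroke `#ff00ff` → cut (S742, F1067). Machine vertices: (38.427,111.582) → (36.871,115.339) → (33.114,116.895) → (29.357,115.339) → (27.801,111.582) → (29.357,107.825) → (33.114,106.269) → (36.871,107.825) → (38.427,111.582). Closed: final G1 returns to the first vertex.

**Shape 2** — `<rect>` rectangle, stroke `#ff0000` → engrave (S417, F3630). Machine vertices: (41.391,70.819) → (107.369,70.819) → (107.369,34.731) → (41.391,34.731) → (41.391,70.819). Closed: final G1 returns to the first vertex.

**Shape 3** — `<rect>` rectangle, stroke `#ff00ff` → cut (S742, F1067). Machine vertices: (75.036,87.962) → (128.294,87.962) → (128.294,62.699) → (75.036,62.699) → (75.036,87.962). Closed: final G1 returns to the first vertex.

**Shape 4** — `<polygon>` rectangle, stroke `#ff00ff` → cut (S742, F1067). Machine vertices: (26.748,84.071) → (83.761,84.071) → (83.761,43.688) → (26.748,43.688) → (26.748,84.071). Closed: final G1 returns to the first vertex.

**Shape 5** — `<path>` cubic bezier, stroke `#ff0000` → engrave (S417, F3630). Control points (SVG): P0=(121.383,62.689), P1=(134.781,62.342), P2=(66.652,4.576), P3=(46.261,19.386); sampled at t=k/4. Machine vertices: (121.383,66.983) → (118.165,75.978) → (96.493,94.318) → (68.485,109.817) → (46.261,110.286). Open path.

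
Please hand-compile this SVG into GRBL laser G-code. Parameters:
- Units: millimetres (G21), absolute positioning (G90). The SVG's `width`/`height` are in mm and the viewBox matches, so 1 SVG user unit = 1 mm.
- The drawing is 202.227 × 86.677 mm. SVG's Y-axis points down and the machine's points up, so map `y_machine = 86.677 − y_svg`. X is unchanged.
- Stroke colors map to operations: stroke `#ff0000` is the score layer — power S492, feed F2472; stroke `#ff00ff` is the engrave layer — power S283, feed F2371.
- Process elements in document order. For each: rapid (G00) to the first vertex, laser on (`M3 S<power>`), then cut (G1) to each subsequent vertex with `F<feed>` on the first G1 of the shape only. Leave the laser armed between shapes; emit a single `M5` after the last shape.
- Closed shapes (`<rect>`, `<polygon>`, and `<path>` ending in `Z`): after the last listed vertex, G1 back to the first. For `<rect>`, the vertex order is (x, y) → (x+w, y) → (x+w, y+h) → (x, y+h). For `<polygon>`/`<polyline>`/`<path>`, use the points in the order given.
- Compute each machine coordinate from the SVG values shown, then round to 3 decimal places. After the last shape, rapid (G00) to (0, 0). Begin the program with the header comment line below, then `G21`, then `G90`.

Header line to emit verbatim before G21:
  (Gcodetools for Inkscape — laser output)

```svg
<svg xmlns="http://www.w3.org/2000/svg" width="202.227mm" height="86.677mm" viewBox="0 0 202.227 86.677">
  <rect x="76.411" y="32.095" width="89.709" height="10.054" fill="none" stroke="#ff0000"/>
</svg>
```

(Gcodetools for Inkscape — laser output)
G21
G90
G00 X76.411 Y54.582
M3 S492
G1 X166.120 Y54.582 F2472
G1 X166.120 Y44.528
G1 X76.411 Y44.528
G1 X76.411 Y54.582
M5
G00 X0.000 Y0.000

1 u = 1 mm; y_m = 86.677 − y.

[1] `<rect>` rectangle, #ff0000→score S492 F2472: (76.411,54.582) → (166.120,54.582) → (166.120,44.528) → (76.411,44.528) → (76.411,54.582) (closed)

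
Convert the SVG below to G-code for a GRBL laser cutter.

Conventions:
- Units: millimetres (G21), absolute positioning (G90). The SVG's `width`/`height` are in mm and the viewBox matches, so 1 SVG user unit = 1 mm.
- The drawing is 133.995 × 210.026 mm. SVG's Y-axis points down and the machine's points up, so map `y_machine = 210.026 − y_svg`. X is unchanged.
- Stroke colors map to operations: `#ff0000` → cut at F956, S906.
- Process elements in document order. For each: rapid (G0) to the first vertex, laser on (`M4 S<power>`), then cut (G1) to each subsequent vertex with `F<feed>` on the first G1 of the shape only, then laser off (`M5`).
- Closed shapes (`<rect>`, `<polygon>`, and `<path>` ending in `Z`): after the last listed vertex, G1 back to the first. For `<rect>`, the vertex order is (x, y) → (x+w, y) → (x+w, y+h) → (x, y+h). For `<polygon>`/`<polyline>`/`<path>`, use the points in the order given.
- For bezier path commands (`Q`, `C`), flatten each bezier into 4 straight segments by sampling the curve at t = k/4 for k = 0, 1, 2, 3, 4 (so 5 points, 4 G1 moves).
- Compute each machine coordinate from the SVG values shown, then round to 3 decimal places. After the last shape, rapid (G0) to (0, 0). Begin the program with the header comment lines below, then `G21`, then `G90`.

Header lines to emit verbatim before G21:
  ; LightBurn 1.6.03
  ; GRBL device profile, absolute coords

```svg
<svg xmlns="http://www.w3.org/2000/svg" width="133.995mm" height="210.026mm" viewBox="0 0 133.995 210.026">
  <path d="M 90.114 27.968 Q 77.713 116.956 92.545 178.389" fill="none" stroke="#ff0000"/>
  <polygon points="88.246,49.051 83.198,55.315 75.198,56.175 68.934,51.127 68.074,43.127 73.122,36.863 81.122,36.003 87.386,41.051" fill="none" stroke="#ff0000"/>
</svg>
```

; LightBurn 1.6.03
; GRBL device profile, absolute coords
G21
G90
G0 X90.114 Y182.058
M4 S906
G1 X85.616 Y139.286 F956
G1 X84.521 Y99.959
G1 X86.831 Y64.076
G1 X92.545 Y31.637
M5
G0 X88.246 Y160.975
M4 S906
G1 X83.198 Y154.711 F956
G1 X75.198 Y153.851
G1 X68.934 Y158.899
G1 X68.074 Y166.899
G1 X73.122 Y173.163
G1 X81.122 Y174.023
G1 X87.386 Y168.975
G1 X88.246 Y160.975
M5
G0 X0.000 Y0.000

1 u = 1 mm; y_m = 210.026 − y.

[1] `<path>` quadratic bezier, #ff0000→cut S906 F956: (90.114,182.058) → (85.616,139.286) → (84.521,99.959) → (86.831,64.076) → (92.545,31.637)

[2] `<polygon>` regular polygon, #ff0000→cut S906 F956: (88.246,160.975) → (83.198,154.711) → (75.198,153.851) → (68.934,158.899) → (68.074,166.899) → (73.122,173.163) → (81.122,174.023) → (87.386,168.975) → (88.246,160.975) (closed)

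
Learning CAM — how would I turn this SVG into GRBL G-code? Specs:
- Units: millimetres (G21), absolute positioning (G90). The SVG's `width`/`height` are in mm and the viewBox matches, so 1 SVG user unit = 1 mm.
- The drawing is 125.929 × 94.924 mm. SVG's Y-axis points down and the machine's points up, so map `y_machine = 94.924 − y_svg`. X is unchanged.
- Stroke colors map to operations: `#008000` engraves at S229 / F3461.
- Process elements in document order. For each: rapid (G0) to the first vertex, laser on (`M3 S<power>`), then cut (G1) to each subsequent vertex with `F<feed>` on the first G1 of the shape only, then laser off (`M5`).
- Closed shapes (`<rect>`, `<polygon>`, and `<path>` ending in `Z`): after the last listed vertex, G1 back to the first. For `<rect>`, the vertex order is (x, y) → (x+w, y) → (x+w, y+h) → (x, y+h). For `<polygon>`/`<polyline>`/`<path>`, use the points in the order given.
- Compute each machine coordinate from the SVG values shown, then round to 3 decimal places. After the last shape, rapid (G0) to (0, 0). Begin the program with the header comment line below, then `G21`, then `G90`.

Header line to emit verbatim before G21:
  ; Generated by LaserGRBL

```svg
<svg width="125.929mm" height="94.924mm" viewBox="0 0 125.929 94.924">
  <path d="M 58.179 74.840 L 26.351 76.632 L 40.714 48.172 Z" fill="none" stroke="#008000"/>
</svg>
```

1 u = 1 mm; y_m = 94.924 − y.

[1] `<path>` regular polygon, #008000→engrave S229 F3461: (58.179,20.084) → (26.351,18.292) → (40.714,46.752) → (58.179,20.084) (closed)

; Generated by LaserGRBL
G21
G90
G0 X58.179 Y20.084
M3 S229
G1 X26.351 Y18.292 F3461
G1 X40.714 Y46.752
G1 X58.179 Y20.084
M5
G0 X0.000 Y0.000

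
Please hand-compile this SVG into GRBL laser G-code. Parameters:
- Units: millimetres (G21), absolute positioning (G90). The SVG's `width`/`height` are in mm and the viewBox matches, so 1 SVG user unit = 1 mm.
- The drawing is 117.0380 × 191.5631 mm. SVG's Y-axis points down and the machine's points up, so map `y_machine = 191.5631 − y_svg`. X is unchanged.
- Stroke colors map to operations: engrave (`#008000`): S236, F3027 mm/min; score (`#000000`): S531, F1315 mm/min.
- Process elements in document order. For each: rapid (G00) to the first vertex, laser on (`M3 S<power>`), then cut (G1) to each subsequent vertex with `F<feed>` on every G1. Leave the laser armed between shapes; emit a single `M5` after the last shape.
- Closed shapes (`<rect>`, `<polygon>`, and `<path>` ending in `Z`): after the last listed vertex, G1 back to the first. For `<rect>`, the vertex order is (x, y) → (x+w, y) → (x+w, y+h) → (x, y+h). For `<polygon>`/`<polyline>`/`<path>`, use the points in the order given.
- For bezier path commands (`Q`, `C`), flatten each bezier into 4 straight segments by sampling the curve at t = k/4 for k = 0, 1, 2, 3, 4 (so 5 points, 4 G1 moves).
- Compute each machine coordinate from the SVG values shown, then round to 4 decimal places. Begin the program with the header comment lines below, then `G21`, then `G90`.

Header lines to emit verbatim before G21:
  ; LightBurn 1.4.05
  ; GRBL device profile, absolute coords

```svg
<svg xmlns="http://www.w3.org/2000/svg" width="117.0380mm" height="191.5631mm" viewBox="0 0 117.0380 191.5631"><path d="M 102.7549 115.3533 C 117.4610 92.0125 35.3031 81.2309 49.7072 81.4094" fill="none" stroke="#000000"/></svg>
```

viewBox `0 0 117.0380 191.5631` with mm width/height → 1 unit = 1 mm. Flip: y_m = 191.5631 − y_svg.

**Shape 1** — `<path>` cubic bezier, stroke `#000000` → score (S531, F1315). Control points (SVG): P0=(102.7549,115.3533), P1=(117.4610,92.0125), P2=(35.3031,81.2309), P3=(49.7072,81.4094); sampled at t=k/4. Machine vertices: (102.7549,76.2098) → (98.6448,91.3855) → (76.3443,102.0015) → (53.9872,108.2076) → (49.7072,110.1537). Open path.

; LightBurn 1.4.05
; GRBL device profile, absolute coords
G21
G90
G00 X102.7549 Y76.2098
M3 S531
G1 X98.6448 Y91.3855 F1315
G1 X76.3443 Y102.0015 F1315
G1 X53.9872 Y108.2076 F1315
G1 X49.7072 Y110.1537 F1315
M5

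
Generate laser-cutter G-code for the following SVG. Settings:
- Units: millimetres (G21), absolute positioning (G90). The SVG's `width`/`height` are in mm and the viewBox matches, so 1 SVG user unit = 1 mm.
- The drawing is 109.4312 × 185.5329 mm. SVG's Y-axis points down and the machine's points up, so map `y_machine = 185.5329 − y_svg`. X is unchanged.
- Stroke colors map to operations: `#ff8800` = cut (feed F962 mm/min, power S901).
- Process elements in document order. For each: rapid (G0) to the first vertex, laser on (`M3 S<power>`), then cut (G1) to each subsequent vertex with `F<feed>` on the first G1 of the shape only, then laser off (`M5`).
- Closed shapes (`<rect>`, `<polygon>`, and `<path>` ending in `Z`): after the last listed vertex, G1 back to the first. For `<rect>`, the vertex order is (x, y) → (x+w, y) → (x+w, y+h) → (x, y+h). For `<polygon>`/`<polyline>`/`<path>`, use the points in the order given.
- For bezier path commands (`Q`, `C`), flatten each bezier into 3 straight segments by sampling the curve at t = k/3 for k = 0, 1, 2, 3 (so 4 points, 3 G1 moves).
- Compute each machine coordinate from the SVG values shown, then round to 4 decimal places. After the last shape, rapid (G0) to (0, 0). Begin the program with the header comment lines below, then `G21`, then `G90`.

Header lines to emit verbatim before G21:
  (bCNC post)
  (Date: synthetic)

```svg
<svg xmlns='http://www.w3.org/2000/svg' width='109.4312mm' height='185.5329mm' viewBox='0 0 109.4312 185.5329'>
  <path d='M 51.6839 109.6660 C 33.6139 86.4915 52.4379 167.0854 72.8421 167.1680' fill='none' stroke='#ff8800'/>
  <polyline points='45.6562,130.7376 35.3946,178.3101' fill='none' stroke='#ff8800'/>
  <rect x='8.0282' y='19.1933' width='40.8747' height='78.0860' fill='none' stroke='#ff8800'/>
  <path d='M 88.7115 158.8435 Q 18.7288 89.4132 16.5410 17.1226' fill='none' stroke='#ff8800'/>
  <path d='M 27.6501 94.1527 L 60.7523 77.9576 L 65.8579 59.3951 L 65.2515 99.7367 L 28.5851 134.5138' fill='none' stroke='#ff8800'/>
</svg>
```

(bCNC post)
(Date: synthetic)
G21
G90
G0 X51.6839 Y75.8669
M3 S901
G1 X44.6040 Y71.2771 F962
G1 X54.2726 Y38.4594
G1 X72.8421 Y18.3649
M5
G0 X45.6562 Y54.7953
M3 S901
G1 X35.3946 Y7.2228 F962
M5
G0 X8.0282 Y166.3396
M3 S901
G1 X48.9029 Y166.3396 F962
G1 X48.9029 Y88.2536
G1 X8.0282 Y88.2536
G1 X8.0282 Y166.3396
M5
G0 X88.7115 Y26.6894
M3 S901
G1 X49.5891 Y73.2941 F962
G1 X25.5323 Y120.5344
G1 X16.5410 Y168.4103
M5
G0 X27.6501 Y91.3802
M3 S901
G1 X60.7523 Y107.5753 F962
G1 X65.8579 Y126.1378
G1 X65.2515 Y85.7962
G1 X28.5851 Y51.0191
M5
G0 X0.0000 Y0.0000

Since the viewBox matches the mm dimensions, user units are millimetres directly. The only transform is the Y-flip y_m = 185.5329 − y_svg.

Shape 1 is a cubic bezier drawn with `<path>`. Its stroke #ff8800 means cut at S901, F962. After flipping Y the toolpath is (51.6839,75.8669) → (44.6040,71.2771) → (54.2726,38.4594) → (72.8421,18.3649).

Shape 2 is a line segment drawn with `<polyline>`. Its stroke #ff8800 means cut at S901, F962. After flipping Y the toolpath is (45.6562,54.7953) → (35.3946,7.2228).

Shape 3 is a rectangle drawn with `<rect>`. Its stroke #ff8800 means cut at S901, F962. After flipping Y the toolpath is (8.0282,166.3396) → (48.9029,166.3396) → (48.9029,88.2536) → (8.0282,88.2536) → (8.0282,166.3396), returning to the start.

Shape 4 is a quadratic bezier drawn with `<path>`. Its stroke #ff8800 means cut at S901, F962. After flipping Y the toolpath is (88.7115,26.6894) → (49.5891,73.2941) → (25.5323,120.5344) → (16.5410,168.4103).

Shape 5 is a open polyline drawn with `<path>`. Its stroke #ff8800 means cut at S901, F962. After flipping Y the toolpath is (27.6501,91.3802) → (60.7523,107.5753) → (65.8579,126.1378) → (65.2515,85.7962) → (28.5851,51.0191).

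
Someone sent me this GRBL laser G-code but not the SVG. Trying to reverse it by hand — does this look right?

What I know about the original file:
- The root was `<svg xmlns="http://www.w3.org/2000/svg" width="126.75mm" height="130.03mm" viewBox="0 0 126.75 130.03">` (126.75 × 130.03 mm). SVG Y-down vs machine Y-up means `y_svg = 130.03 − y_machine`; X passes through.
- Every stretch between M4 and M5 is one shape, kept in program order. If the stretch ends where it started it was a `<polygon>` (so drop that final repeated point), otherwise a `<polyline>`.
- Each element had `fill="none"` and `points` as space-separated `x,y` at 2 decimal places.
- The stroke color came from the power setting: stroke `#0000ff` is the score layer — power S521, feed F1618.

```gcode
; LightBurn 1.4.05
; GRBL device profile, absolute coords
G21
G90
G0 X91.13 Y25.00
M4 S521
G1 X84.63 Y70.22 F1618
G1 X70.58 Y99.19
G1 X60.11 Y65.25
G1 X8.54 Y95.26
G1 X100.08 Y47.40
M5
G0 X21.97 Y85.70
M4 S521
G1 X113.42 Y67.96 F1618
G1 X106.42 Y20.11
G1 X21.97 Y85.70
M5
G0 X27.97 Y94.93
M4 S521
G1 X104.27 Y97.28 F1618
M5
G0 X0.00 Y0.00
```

Each laser-on run becomes one SVG element. Flip Y back into SVG space with y_svg = 130.03 − y_machine. Every run uses S521, so all elements get stroke `#0000ff` (score).

Run 1: The run is open, so emit a `<polyline>` with points (Y-flipped): 91.13,105.03 84.63,59.81 70.58,30.84 60.11,64.78 8.54,34.77 100.08,82.63.

Run 2: The run returns to its start, so emit a `<polygon>` with points (Y-flipped): 21.97,44.33 113.42,62.07 106.42,109.92.

Run 3: The run is open, so emit a `<polyline>` with points (Y-flipped): 27.97,35.10 104.27,32.75.

<svg xmlns="http://www.w3.org/2000/svg" width="126.75mm" height="130.03mm" viewBox="0 0 126.75 130.03">
  <polyline points="91.13,105.03 84.63,59.81 70.58,30.84 60.11,64.78 8.54,34.77 100.08,82.63" fill="none" stroke="#0000ff"/>
  <polygon points="21.97,44.33 113.42,62.07 106.42,109.92" fill="none" stroke="#0000ff"/>
  <polyline points="27.97,35.10 104.27,32.75" fill="none" stroke="#0000ff"/>
</svg>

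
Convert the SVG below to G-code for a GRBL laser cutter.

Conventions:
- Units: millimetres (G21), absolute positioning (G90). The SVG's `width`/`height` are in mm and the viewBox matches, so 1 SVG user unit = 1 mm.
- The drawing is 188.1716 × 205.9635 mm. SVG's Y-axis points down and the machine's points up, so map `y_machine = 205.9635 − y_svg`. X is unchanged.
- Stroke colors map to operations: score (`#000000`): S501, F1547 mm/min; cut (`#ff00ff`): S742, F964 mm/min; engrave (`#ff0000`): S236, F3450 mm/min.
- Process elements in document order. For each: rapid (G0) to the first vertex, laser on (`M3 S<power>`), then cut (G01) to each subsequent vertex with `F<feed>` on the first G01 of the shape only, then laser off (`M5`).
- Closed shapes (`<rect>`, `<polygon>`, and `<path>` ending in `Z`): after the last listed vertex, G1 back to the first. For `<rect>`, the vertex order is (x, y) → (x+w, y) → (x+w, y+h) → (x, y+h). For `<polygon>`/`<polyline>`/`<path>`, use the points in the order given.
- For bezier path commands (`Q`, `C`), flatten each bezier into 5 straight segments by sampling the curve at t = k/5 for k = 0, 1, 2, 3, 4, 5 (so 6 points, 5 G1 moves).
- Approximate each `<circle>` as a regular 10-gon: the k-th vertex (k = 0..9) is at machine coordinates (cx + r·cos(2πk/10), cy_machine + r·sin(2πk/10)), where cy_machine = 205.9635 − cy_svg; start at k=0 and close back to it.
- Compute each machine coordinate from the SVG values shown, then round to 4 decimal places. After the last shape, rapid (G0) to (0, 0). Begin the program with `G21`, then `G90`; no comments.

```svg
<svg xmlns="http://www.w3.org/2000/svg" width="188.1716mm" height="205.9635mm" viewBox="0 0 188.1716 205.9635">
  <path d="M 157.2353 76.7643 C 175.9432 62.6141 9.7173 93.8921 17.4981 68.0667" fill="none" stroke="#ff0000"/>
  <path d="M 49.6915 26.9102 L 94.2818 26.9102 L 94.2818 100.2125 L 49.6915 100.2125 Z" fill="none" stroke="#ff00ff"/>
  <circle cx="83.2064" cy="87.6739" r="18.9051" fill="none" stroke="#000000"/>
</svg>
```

1 u = 1 mm; y_m = 205.9635 − y.

[1] `<path>` cubic bezier, #ff0000→engrave S236 F3450: (157.2353,129.1992) → (149.1395,133.0582) → (113.8887,130.9359) → (68.7122,127.7539) → (30.8389,128.4337) → (17.4981,137.8968)

[2] `<path>` rectangle, #ff00ff→cut S742 F964: (49.6915,179.0533) → (94.2818,179.0533) → (94.2818,105.7510) → (49.6915,105.7510) → (49.6915,179.0533) (closed)

[3] `<circle>` circle, #000000→score S501 F1547: (102.1115,118.2896) → (98.5009,129.4017) → (89.0484,136.2694) → (77.3644,136.2694) → (67.9119,129.4017) → (64.3013,118.2896) → (67.9119,107.1775) → (77.3644,100.3098) → (89.0484,100.3098) → (98.5009,107.1775) → (102.1115,118.2896) (closed)

G21
G90
G0 X157.2353 Y129.1992
M3 S236
G01 X149.1395 Y133.0582 F3450
G01 X113.8887 Y130.9359
G01 X68.7122 Y127.7539
G01 X30.8389 Y128.4337
G01 X17.4981 Y137.8968
M5
G0 X49.6915 Y179.0533
M3 S742
G01 X94.2818 Y179.0533 F964
G01 X94.2818 Y105.7510
G01 X49.6915 Y105.7510
G01 X49.6915 Y179.0533
M5
G0 X102.1115 Y118.2896
M3 S501
G01 X98.5009 Y129.4017 F1547
G01 X89.0484 Y136.2694
G01 X77.3644 Y136.2694
G01 X67.9119 Y129.4017
G01 X64.3013 Y118.2896
G01 X67.9119 Y107.1775
G01 X77.3644 Y100.3098
G01 X89.0484 Y100.3098
G01 X98.5009 Y107.1775
G01 X102.1115 Y118.2896
M5
G0 X0.0000 Y0.0000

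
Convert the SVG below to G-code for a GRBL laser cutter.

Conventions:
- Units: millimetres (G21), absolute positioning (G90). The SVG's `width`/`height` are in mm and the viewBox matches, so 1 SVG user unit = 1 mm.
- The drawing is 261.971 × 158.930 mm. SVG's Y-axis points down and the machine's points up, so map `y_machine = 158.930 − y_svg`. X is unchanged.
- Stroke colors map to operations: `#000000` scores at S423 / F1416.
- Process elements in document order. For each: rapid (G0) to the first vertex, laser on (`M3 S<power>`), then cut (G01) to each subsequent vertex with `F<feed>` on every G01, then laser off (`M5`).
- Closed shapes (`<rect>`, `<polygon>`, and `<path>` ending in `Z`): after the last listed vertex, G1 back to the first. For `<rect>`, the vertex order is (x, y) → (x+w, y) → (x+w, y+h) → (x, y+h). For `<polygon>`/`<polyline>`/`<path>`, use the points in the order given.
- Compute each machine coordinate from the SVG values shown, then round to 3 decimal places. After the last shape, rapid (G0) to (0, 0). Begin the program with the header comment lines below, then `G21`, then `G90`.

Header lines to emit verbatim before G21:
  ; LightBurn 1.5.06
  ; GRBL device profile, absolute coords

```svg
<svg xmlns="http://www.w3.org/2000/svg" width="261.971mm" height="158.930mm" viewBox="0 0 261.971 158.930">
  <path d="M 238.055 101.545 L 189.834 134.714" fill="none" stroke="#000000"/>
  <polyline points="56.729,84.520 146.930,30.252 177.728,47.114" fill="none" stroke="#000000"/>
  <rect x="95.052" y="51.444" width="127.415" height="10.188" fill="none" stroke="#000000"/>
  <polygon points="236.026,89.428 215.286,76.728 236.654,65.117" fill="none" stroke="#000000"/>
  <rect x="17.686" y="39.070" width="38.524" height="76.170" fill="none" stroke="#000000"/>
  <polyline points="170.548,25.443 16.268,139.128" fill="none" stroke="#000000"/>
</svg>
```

viewBox `0 0 261.971 158.930` with mm width/height → 1 unit = 1 mm. Flip: y_m = 158.930 − y_svg.

**Shape 1** — `<path>` line segment, stroke `#000000` → score (S423, F1416). Machine vertices: (238.055,57.385) → (189.834,24.216). Open path.

**Shape 2** — `<polyline>` open polyline, stroke `#000000` → score (S423, F1416). Machine vertices: (56.729,74.410) → (146.930,128.678) → (177.728,111.816). Open path.

**Shape 3** — `<rect>` rectangle, stroke `#000000` → score (S423, F1416). Machine vertices: (95.052,107.486) → (222.467,107.486) → (222.467,97.298) → (95.052,97.298) → (95.052,107.486). Closed: final G1 returns to the first vertex.

**Shape 4** — `<polygon>` regular polygon, stroke `#000000` → score (S423, F1416). Machine vertices: (236.026,69.502) → (215.286,82.202) → (236.654,93.813) → (236.026,69.502). Closed: final G1 returns to the first vertex.

**Shape 5** — `<rect>` rectangle, stroke `#000000` → score (S423, F1416). Machine vertices: (17.686,119.860) → (56.210,119.860) → (56.210,43.690) → (17.686,43.690) → (17.686,119.860). Closed: final G1 returns to the first vertex.

**Shape 6** — `<polyline>` line segment, stroke `#000000` → score (S423, F1416). Machine vertices: (170.548,133.487) → (16.268,19.802). Open path.

; LightBurn 1.5.06
; GRBL device profile, absolute coords
G21
G90
G0 X238.055 Y57.385
M3 S423
G01 X189.834 Y24.216 F1416
M5
G0 X56.729 Y74.410
M3 S423
G01 X146.930 Y128.678 F1416
G01 X177.728 Y111.816 F1416
M5
G0 X95.052 Y107.486
M3 S423
G01 X222.467 Y107.486 F1416
G01 X222.467 Y97.298 F1416
G01 X95.052 Y97.298 F1416
G01 X95.052 Y107.486 F1416
M5
G0 X236.026 Y69.502
M3 S423
G01 X215.286 Y82.202 F1416
G01 X236.654 Y93.813 F1416
G01 X236.026 Y69.502 F1416
M5
G0 X17.686 Y119.860
M3 S423
G01 X56.210 Y119.860 F1416
G01 X56.210 Y43.690 F1416
G01 X17.686 Y43.690 F1416
G01 X17.686 Y119.860 F1416
M5
G0 X170.548 Y133.487
M3 S423
G01 X16.268 Y19.802 F1416
M5
G0 X0.000 Y0.000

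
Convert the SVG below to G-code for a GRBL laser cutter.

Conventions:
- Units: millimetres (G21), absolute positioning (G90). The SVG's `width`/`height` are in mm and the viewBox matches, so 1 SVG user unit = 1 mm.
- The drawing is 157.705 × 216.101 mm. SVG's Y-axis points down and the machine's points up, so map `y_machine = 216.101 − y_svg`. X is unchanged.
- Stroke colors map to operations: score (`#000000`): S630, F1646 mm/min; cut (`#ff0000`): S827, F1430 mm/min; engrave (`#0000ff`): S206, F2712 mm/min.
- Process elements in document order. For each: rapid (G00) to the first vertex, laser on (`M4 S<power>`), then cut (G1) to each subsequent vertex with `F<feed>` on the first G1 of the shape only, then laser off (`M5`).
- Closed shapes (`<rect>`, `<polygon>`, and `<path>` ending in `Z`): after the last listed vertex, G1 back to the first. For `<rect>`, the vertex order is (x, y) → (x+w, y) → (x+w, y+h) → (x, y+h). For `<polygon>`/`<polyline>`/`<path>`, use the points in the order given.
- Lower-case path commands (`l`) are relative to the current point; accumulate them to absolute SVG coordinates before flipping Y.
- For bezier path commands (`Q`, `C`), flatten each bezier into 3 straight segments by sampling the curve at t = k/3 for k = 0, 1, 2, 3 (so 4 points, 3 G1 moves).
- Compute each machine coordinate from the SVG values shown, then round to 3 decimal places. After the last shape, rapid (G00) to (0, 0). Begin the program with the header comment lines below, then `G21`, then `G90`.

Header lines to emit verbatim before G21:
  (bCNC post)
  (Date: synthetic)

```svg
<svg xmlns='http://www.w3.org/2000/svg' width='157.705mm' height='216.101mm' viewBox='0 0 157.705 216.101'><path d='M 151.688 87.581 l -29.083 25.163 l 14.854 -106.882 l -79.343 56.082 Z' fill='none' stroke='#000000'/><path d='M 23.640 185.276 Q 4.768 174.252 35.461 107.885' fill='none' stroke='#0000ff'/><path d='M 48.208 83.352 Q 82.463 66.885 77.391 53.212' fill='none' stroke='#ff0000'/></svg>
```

1 u = 1 mm; y_m = 216.101 − y.

[1] `<path>` closed polygon, #000000→score S630 F1646: (151.688,128.520) → (122.605,103.357) → (137.459,210.239) → (58.116,154.157) → (151.688,128.520) (closed)

[2] `<path>` quadratic bezier, #0000ff→engrave S206 F2712: (23.640,30.825) → (16.566,44.324) → (20.506,70.121) → (35.461,108.216)

[3] `<path>` quadratic bezier, #ff0000→cut S827 F1430: (48.208,132.749) → (66.675,143.417) → (76.403,153.463) → (77.391,162.889)

(bCNC post)
(Date: synthetic)
G21
G90
G00 X151.688 Y128.520
M4 S630
G1 X122.605 Y103.357 F1646
G1 X137.459 Y210.239
G1 X58.116 Y154.157
G1 X151.688 Y128.520
M5
G00 X23.640 Y30.825
M4 S206
G1 X16.566 Y44.324 F2712
G1 X20.506 Y70.121
G1 X35.461 Y108.216
M5
G00 X48.208 Y132.749
M4 S827
G1 X66.675 Y143.417 F1430
G1 X76.403 Y153.463
G1 X77.391 Y162.889
M5
G00 X0.000 Y0.000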